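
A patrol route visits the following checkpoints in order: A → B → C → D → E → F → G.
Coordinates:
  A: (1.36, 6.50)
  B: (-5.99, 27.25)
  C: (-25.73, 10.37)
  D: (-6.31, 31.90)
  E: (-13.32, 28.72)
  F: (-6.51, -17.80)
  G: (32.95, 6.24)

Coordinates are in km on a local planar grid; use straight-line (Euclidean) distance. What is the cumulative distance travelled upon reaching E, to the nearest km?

85 km

Leg distances:
A→B: 22.0 km  (cumulative 22.0 km)
B→C: 26.0 km  (cumulative 48.0 km)
C→D: 29.0 km  (cumulative 77.0 km)
D→E: 7.7 km  (cumulative 84.7 km)
Cumulative distance at E ≈ 85 km.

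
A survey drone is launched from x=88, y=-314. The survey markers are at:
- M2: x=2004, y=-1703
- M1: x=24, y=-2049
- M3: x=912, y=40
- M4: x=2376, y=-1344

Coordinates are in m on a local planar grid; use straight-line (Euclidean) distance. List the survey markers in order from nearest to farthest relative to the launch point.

M3, M1, M2, M4

Distances from the launch point:
M3 x=912, y=40: 896.8 m
M1 x=24, y=-2049: 1736.2 m
M2 x=2004, y=-1703: 2366.5 m
M4 x=2376, y=-1344: 2509.2 m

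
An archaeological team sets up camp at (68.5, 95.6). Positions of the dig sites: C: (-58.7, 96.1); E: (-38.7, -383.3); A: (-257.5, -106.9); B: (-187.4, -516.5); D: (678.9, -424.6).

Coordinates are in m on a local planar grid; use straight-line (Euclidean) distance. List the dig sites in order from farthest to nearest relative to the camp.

Distances from the camp:
D (678.9, -424.6): 802.0 m
B (-187.4, -516.5): 663.4 m
E (-38.7, -383.3): 490.8 m
A (-257.5, -106.9): 383.8 m
C (-58.7, 96.1): 127.2 m

D, B, E, A, C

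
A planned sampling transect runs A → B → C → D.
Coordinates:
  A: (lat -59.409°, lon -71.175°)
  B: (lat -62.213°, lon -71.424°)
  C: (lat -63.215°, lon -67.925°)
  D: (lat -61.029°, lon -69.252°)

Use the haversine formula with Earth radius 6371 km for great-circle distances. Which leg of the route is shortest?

B–C

Leg distances:
A→B: 312.1 km
B→C: 210.3 km
C→D: 252.7 km
The shortest leg is B–C at 210.3 km.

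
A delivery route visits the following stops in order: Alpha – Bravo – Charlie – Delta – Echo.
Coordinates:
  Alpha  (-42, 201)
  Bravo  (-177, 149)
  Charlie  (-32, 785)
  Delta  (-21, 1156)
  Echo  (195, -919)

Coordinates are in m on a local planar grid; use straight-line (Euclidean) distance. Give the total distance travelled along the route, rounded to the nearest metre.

Leg distances:
Alpha→Bravo: 144.7 m  (cumulative 144.7 m)
Bravo→Charlie: 652.3 m  (cumulative 797.0 m)
Charlie→Delta: 371.2 m  (cumulative 1168.2 m)
Delta→Echo: 2086.2 m  (cumulative 3254.4 m)
Total route length ≈ 3254 m.

3254 m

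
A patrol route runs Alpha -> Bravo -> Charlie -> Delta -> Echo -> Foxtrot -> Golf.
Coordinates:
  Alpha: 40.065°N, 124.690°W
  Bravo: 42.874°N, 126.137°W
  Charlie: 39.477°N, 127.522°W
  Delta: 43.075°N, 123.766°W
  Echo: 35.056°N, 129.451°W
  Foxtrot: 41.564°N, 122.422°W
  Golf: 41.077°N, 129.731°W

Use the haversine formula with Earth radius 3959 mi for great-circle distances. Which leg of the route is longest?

Leg distances:
Alpha→Bravo: 208.0 mi
Bravo→Charlie: 245.5 mi
Charlie→Delta: 315.9 mi
Delta→Echo: 632.1 mi
Echo→Foxtrot: 589.0 mi
Foxtrot→Golf: 380.7 mi
The longest leg is Delta–Echo at 632.1 mi.

Delta–Echo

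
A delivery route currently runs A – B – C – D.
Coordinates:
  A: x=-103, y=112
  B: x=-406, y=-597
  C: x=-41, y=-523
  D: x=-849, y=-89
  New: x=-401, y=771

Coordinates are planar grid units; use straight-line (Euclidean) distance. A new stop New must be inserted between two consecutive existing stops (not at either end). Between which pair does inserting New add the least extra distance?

between A and B

Added distance for inserting New between each consecutive pair:
A–B: 1320.2
B–C: 2338.7
C–D: 1395.7
Smallest added distance is 1320.2, inserting between A and B.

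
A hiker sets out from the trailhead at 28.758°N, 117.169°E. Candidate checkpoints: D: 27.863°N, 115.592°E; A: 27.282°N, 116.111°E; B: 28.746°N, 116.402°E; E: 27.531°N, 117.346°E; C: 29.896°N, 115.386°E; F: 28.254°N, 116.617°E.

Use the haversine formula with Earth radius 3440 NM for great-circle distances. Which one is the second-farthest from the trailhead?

A

Distances from the trailhead (28.758°N, 117.169°E):
C: 115.7 NM
A: 104.9 NM
D: 99.2 NM
E: 74.3 NM
F: 42.0 NM
B: 40.4 NM
The second-farthest is A at 104.9 NM.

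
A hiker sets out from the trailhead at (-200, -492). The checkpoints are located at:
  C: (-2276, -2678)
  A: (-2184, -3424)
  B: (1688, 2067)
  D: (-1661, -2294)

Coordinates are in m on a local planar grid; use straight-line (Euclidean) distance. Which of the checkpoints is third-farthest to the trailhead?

Distance to each, sorted:
A: 3540.2 m
B: 3180.1 m
C: 3014.7 m
D: 2319.9 m
The third-farthest is C at 3014.7 m.

C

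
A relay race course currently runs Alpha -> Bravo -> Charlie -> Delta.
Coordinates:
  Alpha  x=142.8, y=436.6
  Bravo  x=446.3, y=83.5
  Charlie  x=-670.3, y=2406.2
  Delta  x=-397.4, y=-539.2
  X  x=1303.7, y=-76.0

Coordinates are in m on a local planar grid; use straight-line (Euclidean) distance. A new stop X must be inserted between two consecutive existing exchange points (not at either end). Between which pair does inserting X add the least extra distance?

between Bravo and Charlie

Added distance for inserting X between each consecutive pair:
Alpha–Bravo: 1675.5 m
Bravo–Charlie: 1466.4 m
Charlie–Delta: 1976.5 m
Smallest added distance is 1466.4 m, inserting between Bravo and Charlie.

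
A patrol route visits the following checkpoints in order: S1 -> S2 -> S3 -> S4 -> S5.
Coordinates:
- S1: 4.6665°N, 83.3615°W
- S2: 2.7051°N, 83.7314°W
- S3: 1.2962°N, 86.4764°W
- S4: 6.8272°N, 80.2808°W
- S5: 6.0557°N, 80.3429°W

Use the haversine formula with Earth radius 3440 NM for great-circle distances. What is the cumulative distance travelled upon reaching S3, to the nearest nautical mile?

305 NM

Leg distances:
S1→S2: 119.8 NM  (cumulative 119.8 NM)
S2→S3: 185.2 NM  (cumulative 305.0 NM)
Cumulative distance at S3 ≈ 305 NM.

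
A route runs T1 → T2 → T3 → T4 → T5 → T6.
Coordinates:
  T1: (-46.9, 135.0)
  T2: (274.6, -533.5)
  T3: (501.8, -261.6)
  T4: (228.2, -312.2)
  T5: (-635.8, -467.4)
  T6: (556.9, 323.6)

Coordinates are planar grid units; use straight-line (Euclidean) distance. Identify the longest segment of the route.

Leg distances:
T1→T2: 741.8
T2→T3: 354.3
T3→T4: 278.2
T4→T5: 877.8
T5→T6: 1431.2
The longest leg is T5–T6 at 1431.2.

T5–T6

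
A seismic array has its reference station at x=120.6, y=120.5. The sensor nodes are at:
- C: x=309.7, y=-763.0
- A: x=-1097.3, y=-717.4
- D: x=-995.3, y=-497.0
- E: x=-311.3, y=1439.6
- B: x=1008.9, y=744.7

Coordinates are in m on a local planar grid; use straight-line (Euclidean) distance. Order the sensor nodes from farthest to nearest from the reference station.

A, E, D, B, C

Distances from the reference station:
A x=-1097.3, y=-717.4: 1478.3 m
E x=-311.3, y=1439.6: 1388.0 m
D x=-995.3, y=-497.0: 1275.4 m
B x=1008.9, y=744.7: 1085.7 m
C x=309.7, y=-763.0: 903.5 m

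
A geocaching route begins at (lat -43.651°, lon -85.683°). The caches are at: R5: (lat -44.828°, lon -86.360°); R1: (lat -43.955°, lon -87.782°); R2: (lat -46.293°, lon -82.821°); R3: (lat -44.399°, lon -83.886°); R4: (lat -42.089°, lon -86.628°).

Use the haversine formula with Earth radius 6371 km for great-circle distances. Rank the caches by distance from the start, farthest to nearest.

R2, R4, R1, R3, R5

Distance from the start at (lat -43.651°, lon -85.683°) to each:
R2 (lat -46.293°, lon -82.821°): 370.1 km
R4 (lat -42.089°, lon -86.628°): 190.0 km
R1 (lat -43.955°, lon -87.782°): 171.8 km
R3 (lat -44.399°, lon -83.886°): 166.0 km
R5 (lat -44.828°, lon -86.360°): 141.6 km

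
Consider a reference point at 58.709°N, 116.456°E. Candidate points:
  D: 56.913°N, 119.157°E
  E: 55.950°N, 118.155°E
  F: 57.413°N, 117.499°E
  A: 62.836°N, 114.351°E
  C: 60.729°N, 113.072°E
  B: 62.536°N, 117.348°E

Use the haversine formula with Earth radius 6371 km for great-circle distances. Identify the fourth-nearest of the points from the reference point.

Distance to each, sorted:
F: 156.6 km
D: 255.8 km
C: 294.0 km
E: 323.3 km
B: 428.3 km
A: 472.9 km
The fourth-nearest is E at 323.3 km.

E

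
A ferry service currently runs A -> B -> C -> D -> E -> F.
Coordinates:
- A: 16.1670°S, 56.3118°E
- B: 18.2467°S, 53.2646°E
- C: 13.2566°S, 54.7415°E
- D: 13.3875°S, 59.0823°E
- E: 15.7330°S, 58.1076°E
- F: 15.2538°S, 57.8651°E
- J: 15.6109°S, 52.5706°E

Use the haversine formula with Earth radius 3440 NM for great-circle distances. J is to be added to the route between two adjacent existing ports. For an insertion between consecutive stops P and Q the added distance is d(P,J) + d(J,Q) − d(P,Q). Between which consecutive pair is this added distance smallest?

between B and C

Added distance for inserting J between each consecutive pair:
A–B: 167.0 NM
B–C: 41.2 NM
C–D: 337.1 NM
D–E: 569.7 NM
E–F: 595.3 NM
Smallest added distance is 41.2 NM, inserting between B and C.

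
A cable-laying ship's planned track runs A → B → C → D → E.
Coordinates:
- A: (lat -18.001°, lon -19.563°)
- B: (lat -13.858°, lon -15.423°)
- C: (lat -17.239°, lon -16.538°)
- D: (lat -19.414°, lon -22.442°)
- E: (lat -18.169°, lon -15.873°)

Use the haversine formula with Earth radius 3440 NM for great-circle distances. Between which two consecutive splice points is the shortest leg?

Leg distances:
A→B: 344.9 NM
B→C: 213.0 NM
C→D: 360.9 NM
D→E: 380.8 NM
The shortest leg is B–C at 213.0 NM.

B–C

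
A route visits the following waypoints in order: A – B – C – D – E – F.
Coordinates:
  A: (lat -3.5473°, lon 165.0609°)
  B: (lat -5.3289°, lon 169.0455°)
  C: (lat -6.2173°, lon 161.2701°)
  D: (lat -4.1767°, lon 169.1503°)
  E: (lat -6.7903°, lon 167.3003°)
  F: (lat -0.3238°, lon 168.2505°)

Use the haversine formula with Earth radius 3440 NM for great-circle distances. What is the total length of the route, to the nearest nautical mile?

Leg distances:
A→B: 261.4 NM  (cumulative 261.4 NM)
B→C: 467.5 NM  (cumulative 728.9 NM)
C→D: 486.8 NM  (cumulative 1215.7 NM)
D→E: 192.0 NM  (cumulative 1407.7 NM)
E→F: 392.4 NM  (cumulative 1800.1 NM)
Total route length ≈ 1800 NM.

1800 NM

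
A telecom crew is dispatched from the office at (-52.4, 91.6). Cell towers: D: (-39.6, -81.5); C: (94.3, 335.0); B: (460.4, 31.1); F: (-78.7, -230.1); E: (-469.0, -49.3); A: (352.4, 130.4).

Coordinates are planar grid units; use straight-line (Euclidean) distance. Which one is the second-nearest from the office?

C

Distance to each, sorted:
D: 173.6
C: 284.2
F: 322.8
A: 406.7
E: 439.8
B: 516.4
The second-nearest is C at 284.2.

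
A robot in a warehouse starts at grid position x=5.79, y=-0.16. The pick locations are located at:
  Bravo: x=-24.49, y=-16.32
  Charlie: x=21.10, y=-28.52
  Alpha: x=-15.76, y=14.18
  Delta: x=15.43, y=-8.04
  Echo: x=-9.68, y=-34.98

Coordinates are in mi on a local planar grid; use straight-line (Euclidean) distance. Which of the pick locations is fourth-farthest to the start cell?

Alpha

Distances from the start cell (x=5.79, y=-0.16):
Echo: 38.1 mi
Bravo: 34.3 mi
Charlie: 32.2 mi
Alpha: 25.9 mi
Delta: 12.5 mi
The fourth-farthest is Alpha at 25.9 mi.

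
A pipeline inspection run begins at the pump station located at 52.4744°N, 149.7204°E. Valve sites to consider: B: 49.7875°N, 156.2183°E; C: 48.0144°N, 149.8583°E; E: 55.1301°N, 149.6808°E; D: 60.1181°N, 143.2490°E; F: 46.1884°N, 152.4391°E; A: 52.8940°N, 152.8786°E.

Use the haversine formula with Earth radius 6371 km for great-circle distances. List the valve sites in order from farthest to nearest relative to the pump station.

D, F, B, C, E, A

Distances from the pump station:
D 60.1181°N, 143.2490°E: 938.0 km
F 46.1884°N, 152.4391°E: 726.1 km
B 49.7875°N, 156.2183°E: 542.7 km
C 48.0144°N, 149.8583°E: 496.0 km
E 55.1301°N, 149.6808°E: 295.3 km
A 52.8940°N, 152.8786°E: 217.9 km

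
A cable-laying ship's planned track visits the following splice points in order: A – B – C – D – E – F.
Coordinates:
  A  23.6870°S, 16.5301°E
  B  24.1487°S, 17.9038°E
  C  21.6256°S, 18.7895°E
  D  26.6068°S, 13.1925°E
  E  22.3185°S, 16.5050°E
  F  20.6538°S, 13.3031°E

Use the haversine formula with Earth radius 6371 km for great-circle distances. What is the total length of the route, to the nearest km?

2199 km

Leg distances:
A→B: 148.8 km  (cumulative 148.8 km)
B→C: 294.9 km  (cumulative 443.6 km)
C→D: 793.1 km  (cumulative 1236.8 km)
D→E: 582.8 km  (cumulative 1819.6 km)
E→F: 379.5 km  (cumulative 2199.1 km)
Total route length ≈ 2199 km.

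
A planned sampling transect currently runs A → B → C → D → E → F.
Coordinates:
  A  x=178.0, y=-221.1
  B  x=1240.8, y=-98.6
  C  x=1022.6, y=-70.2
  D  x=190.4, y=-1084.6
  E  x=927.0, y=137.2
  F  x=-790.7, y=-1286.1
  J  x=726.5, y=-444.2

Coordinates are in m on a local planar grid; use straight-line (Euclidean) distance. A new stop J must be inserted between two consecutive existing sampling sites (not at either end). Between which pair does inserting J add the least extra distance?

between C and D

Added distance for inserting J between each consecutive pair:
A–B: 141.9 m
B–C: 876.6 m
C–D: 0.1 m
D–E: 23.5 m
E–F: 119.4 m
Smallest added distance is 0.1 m, inserting between C and D.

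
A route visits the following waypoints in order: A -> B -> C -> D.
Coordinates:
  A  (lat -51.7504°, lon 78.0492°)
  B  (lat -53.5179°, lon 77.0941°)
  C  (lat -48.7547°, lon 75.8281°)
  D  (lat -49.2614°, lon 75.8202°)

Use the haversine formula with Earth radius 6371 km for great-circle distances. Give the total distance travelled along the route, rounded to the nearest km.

800 km

Leg distances:
A→B: 206.8 km  (cumulative 206.8 km)
B→C: 536.9 km  (cumulative 743.8 km)
C→D: 56.3 km  (cumulative 800.1 km)
Total route length ≈ 800 km.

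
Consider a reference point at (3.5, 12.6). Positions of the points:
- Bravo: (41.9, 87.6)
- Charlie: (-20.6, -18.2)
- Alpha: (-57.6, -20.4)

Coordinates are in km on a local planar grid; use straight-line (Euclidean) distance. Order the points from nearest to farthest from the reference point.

Charlie, Alpha, Bravo

Distances from the reference point:
Charlie (-20.6, -18.2): 39.1 km
Alpha (-57.6, -20.4): 69.4 km
Bravo (41.9, 87.6): 84.3 km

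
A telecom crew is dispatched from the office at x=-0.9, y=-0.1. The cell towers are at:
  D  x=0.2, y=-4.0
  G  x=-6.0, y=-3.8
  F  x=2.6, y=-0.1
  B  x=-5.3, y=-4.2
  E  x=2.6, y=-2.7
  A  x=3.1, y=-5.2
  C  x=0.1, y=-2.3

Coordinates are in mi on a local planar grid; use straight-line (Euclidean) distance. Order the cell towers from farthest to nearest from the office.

Computing each straight-line distance from x=-0.9, y=-0.1:
A x=3.1, y=-5.2: 6.5 mi
G x=-6.0, y=-3.8: 6.3 mi
B x=-5.3, y=-4.2: 6.0 mi
E x=2.6, y=-2.7: 4.4 mi
D x=0.2, y=-4.0: 4.1 mi
F x=2.6, y=-0.1: 3.5 mi
C x=0.1, y=-2.3: 2.4 mi

A, G, B, E, D, F, C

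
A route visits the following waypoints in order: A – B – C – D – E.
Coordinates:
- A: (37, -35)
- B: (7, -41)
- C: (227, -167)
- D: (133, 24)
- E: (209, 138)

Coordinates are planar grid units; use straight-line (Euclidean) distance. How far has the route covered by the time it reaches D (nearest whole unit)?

497

Leg distances:
A→B: 30.6  (cumulative 30.6)
B→C: 253.5  (cumulative 284.1)
C→D: 212.9  (cumulative 497.0)
Cumulative distance at D ≈ 497.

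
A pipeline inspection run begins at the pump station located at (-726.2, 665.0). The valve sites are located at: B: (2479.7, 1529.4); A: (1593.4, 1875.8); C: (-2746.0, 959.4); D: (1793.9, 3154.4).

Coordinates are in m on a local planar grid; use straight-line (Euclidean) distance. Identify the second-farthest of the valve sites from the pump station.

B

Distance to each, sorted:
D: 3542.3 m
B: 3320.4 m
A: 2616.6 m
C: 2041.1 m
The second-farthest is B at 3320.4 m.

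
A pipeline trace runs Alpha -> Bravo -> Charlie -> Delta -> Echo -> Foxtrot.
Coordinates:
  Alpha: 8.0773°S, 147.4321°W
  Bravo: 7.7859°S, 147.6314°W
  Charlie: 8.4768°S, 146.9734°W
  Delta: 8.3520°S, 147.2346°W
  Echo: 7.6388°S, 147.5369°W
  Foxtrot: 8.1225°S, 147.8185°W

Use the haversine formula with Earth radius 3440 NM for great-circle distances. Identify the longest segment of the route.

Leg distances:
Alpha→Bravo: 21.1 NM
Bravo→Charlie: 57.0 NM
Charlie→Delta: 17.2 NM
Delta→Echo: 46.4 NM
Echo→Foxtrot: 33.5 NM
The longest leg is Bravo–Charlie at 57.0 NM.

Bravo–Charlie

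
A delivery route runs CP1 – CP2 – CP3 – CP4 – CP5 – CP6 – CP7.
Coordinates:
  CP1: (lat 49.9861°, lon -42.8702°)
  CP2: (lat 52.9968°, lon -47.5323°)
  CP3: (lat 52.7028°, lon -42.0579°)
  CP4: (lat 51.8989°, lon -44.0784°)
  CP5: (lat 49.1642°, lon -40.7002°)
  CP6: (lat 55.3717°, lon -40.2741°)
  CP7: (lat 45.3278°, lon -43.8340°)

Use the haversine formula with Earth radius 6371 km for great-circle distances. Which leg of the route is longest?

CP6–CP7

Leg distances:
CP1→CP2: 464.8 km
CP2→CP3: 369.0 km
CP3→CP4: 163.9 km
CP4→CP5: 386.5 km
CP5→CP6: 690.8 km
CP6→CP7: 1144.6 km
The longest leg is CP6–CP7 at 1144.6 km.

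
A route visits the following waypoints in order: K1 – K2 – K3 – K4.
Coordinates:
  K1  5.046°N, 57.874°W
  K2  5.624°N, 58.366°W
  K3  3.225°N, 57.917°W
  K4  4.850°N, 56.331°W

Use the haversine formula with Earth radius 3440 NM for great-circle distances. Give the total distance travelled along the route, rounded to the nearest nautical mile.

Leg distances:
K1→K2: 45.5 NM  (cumulative 45.5 NM)
K2→K3: 146.5 NM  (cumulative 192.0 NM)
K3→K4: 136.2 NM  (cumulative 328.2 NM)
Total route length ≈ 328 NM.

328 NM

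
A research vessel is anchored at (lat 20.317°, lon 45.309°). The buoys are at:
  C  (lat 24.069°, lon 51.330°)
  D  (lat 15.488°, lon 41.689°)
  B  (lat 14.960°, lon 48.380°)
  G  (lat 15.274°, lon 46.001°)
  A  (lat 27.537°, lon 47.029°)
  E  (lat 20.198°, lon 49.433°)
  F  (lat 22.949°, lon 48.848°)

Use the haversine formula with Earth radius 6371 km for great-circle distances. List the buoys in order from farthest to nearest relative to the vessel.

Distances from the vessel:
A (lat 27.537°, lon 47.029°): 821.6 km
C (lat 24.069°, lon 51.330°): 747.1 km
B (lat 14.960°, lon 48.380°): 678.7 km
D (lat 15.488°, lon 41.689°): 659.5 km
G (lat 15.274°, lon 46.001°): 565.5 km
F (lat 22.949°, lon 48.848°): 468.4 km
E (lat 20.198°, lon 49.433°): 430.4 km

A, C, B, D, G, F, E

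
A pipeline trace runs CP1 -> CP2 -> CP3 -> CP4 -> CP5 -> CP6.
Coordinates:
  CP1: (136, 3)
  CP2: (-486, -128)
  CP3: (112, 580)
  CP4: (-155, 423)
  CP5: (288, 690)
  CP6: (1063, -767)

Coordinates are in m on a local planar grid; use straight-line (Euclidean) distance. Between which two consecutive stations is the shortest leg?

CP3–CP4

Leg distances:
CP1→CP2: 635.6 m
CP2→CP3: 926.8 m
CP3→CP4: 309.7 m
CP4→CP5: 517.2 m
CP5→CP6: 1650.3 m
The shortest leg is CP3–CP4 at 309.7 m.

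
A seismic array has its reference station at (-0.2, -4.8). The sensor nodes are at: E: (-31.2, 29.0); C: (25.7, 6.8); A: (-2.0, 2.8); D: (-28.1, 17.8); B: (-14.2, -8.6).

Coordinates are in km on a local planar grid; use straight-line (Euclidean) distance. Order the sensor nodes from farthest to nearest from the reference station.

E, D, C, B, A

Distance from the reference station at (-0.2, -4.8) to each:
E (-31.2, 29.0): 45.9 km
D (-28.1, 17.8): 35.9 km
C (25.7, 6.8): 28.4 km
B (-14.2, -8.6): 14.5 km
A (-2.0, 2.8): 7.8 km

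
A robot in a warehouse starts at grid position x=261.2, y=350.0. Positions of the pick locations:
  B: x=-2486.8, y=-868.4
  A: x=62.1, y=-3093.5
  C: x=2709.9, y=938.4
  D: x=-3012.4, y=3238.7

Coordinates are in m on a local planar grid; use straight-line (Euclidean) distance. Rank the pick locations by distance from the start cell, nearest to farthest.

C, B, A, D

Distance from the start cell at x=261.2, y=350.0 to each:
C x=2709.9, y=938.4: 2518.4 m
B x=-2486.8, y=-868.4: 3006.0 m
A x=62.1, y=-3093.5: 3449.3 m
D x=-3012.4, y=3238.7: 4365.9 m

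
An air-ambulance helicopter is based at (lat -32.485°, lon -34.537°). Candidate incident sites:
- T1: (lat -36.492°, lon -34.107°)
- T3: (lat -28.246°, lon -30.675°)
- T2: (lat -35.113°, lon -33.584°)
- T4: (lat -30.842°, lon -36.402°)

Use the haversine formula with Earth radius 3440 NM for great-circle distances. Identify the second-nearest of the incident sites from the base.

T2

Distance to each, sorted:
T4: 137.2 NM
T2: 164.8 NM
T1: 241.5 NM
T3: 323.7 NM
The second-nearest is T2 at 164.8 NM.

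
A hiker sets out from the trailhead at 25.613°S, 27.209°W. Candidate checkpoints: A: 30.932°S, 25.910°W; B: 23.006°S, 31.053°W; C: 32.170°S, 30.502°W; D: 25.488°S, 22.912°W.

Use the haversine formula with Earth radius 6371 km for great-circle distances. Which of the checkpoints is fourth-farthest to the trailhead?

Distances from the trailhead (25.613°S, 27.209°W):
C: 796.3 km
A: 605.0 km
B: 485.5 km
D: 431.3 km
The fourth-farthest is D at 431.3 km.

D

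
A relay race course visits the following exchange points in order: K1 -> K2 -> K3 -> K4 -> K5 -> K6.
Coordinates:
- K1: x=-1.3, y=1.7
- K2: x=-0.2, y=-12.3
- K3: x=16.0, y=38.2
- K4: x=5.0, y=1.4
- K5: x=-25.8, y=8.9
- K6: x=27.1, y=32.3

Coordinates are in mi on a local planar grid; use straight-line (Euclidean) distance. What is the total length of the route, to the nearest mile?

Leg distances:
K1→K2: 14.0 mi  (cumulative 14.0 mi)
K2→K3: 53.0 mi  (cumulative 67.1 mi)
K3→K4: 38.4 mi  (cumulative 105.5 mi)
K4→K5: 31.7 mi  (cumulative 137.2 mi)
K5→K6: 57.8 mi  (cumulative 195.0 mi)
Total route length ≈ 195 mi.

195 mi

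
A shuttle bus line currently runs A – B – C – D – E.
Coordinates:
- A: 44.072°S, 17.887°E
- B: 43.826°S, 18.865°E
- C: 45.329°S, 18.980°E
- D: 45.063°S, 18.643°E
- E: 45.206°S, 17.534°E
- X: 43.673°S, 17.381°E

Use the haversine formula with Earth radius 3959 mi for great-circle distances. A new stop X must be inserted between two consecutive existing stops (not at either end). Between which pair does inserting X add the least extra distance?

between A and B

Added distance for inserting X between each consecutive pair:
A–B: 60.6 mi
B–C: 109.7 mi
C–D: 228.8 mi
D–E: 165.7 mi
Smallest added distance is 60.6 mi, inserting between A and B.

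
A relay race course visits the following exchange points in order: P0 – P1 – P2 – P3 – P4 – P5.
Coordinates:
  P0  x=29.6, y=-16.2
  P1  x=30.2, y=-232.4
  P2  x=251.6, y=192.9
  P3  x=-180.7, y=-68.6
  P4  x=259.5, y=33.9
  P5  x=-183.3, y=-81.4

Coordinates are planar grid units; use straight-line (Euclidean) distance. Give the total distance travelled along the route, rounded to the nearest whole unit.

Leg distances:
P0→P1: 216.2  (cumulative 216.2)
P1→P2: 479.5  (cumulative 695.7)
P2→P3: 505.2  (cumulative 1200.9)
P3→P4: 452.0  (cumulative 1652.9)
P4→P5: 457.6  (cumulative 2110.5)
Total route length ≈ 2110.

2110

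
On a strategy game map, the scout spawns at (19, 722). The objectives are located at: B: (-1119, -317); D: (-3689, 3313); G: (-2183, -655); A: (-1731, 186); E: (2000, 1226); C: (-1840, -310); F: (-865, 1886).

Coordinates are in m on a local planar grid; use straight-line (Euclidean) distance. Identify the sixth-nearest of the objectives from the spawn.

Distances from the spawn ((19, 722)):
F: 1461.6 m
B: 1541.0 m
A: 1830.2 m
E: 2044.1 m
C: 2126.2 m
G: 2597.1 m
D: 4523.6 m
The sixth-nearest is G at 2597.1 m.

G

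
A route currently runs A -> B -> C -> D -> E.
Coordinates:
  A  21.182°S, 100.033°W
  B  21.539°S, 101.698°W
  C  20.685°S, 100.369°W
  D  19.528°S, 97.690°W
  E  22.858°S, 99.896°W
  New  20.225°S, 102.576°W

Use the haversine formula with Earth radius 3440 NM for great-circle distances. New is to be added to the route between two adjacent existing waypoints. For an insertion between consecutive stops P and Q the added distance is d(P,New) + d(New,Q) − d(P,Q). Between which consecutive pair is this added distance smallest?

between B and C

Added distance for inserting New between each consecutive pair:
A–B: 151.4 NM
B–C: 129.8 NM
C–D: 240.0 NM
D–E: 261.7 NM
Smallest added distance is 129.8 NM, inserting between B and C.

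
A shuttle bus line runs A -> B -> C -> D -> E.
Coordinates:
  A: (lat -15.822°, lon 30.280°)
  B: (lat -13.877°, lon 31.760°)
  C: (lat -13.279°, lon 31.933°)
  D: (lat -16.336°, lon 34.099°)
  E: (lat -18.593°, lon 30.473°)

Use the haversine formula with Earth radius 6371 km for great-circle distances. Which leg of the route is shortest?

Leg distances:
A→B: 268.5 km
B→C: 69.1 km
C→D: 412.0 km
D→E: 459.2 km
The shortest leg is B–C at 69.1 km.

B–C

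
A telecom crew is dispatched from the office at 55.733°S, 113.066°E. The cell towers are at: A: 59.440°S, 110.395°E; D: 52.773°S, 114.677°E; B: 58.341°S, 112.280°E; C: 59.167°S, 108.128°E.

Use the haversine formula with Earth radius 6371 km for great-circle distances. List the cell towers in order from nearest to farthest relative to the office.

B, D, A, C

Computing each great-circle distance from 55.733°S, 113.066°E:
B 58.341°S, 112.280°E: 293.9 km
D 52.773°S, 114.677°E: 345.3 km
A 59.440°S, 110.395°E: 441.8 km
C 59.167°S, 108.128°E: 482.5 km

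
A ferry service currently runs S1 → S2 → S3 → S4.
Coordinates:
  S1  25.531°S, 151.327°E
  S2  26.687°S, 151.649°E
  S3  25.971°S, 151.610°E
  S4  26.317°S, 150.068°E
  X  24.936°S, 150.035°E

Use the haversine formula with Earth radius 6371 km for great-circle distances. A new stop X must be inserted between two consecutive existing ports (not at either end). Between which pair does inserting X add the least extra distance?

Added distance for inserting X between each consecutive pair:
S1–S2: 266.3 km
S2–S3: 368.9 km
S3–S4: 190.5 km
Smallest added distance is 190.5 km, inserting between S3 and S4.

between S3 and S4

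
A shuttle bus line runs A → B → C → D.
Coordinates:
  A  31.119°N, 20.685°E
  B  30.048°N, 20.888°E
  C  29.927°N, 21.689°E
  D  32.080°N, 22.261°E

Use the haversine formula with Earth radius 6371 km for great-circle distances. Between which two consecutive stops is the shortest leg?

B–C

Leg distances:
A→B: 120.7 km
B→C: 78.3 km
C→D: 245.5 km
The shortest leg is B–C at 78.3 km.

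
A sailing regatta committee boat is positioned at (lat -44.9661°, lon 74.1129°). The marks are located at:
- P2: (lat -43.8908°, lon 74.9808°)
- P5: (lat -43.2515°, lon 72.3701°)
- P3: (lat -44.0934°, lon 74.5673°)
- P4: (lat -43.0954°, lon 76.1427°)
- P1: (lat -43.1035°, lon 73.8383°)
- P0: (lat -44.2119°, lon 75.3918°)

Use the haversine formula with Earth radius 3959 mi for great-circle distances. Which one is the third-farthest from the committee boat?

Distances from the committee boat ((lat -44.9661°, lon 74.1129°)):
P4: 163.9 mi
P5: 146.7 mi
P1: 129.4 mi
P2: 85.8 mi
P0: 81.7 mi
P3: 64.3 mi
The third-farthest is P1 at 129.4 mi.

P1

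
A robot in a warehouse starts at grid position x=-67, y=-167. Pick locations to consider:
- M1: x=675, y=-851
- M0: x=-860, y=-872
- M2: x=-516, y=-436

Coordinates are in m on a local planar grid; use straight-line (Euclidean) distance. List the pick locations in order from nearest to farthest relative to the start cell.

M2, M1, M0

Computing each straight-line distance from x=-67, y=-167:
M2 x=-516, y=-436: 523.4 m
M1 x=675, y=-851: 1009.2 m
M0 x=-860, y=-872: 1061.1 m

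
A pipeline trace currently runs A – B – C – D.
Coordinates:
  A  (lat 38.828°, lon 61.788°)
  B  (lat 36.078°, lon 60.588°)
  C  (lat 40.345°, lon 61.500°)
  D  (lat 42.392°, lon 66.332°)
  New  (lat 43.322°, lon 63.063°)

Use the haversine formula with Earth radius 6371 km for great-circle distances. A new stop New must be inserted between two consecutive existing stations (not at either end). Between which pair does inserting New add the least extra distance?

between C and D

Added distance for inserting New between each consecutive pair:
A–B: 1020.1 km
B–C: 707.1 km
C–D: 178.3 km
Smallest added distance is 178.3 km, inserting between C and D.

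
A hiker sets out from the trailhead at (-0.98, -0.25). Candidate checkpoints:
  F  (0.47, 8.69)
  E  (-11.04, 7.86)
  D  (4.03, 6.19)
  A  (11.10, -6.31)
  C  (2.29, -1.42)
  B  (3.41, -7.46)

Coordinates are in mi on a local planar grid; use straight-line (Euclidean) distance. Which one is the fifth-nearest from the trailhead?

Distances from the trailhead ((-0.98, -0.25)):
C: 3.5 mi
D: 8.2 mi
B: 8.4 mi
F: 9.1 mi
E: 12.9 mi
A: 13.5 mi
The fifth-nearest is E at 12.9 mi.

E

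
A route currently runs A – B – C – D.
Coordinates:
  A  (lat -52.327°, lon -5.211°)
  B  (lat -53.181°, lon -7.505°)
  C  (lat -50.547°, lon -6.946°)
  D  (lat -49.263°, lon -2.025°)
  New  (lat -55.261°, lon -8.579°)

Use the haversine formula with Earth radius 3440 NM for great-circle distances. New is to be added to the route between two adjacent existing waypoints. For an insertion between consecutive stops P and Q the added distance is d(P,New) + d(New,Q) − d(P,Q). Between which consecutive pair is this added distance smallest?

between A and B

Added distance for inserting New between each consecutive pair:
A–B: 245.4 NM
B–C: 260.1 NM
C–D: 516.7 NM
Smallest added distance is 245.4 NM, inserting between A and B.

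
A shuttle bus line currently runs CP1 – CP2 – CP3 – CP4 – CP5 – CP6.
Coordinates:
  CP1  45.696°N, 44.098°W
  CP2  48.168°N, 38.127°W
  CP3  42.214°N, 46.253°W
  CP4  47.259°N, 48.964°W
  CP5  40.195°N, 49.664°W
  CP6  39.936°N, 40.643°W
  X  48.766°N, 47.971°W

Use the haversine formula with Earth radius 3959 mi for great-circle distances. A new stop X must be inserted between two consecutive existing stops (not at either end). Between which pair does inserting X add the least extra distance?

between CP3 and CP4

Added distance for inserting X between each consecutive pair:
CP1–CP2: 402.5 mi
CP2–CP3: 342.6 mi
CP3–CP4: 201.0 mi
CP4–CP5: 222.5 mi
CP5–CP6: 829.6 mi
Smallest added distance is 201.0 mi, inserting between CP3 and CP4.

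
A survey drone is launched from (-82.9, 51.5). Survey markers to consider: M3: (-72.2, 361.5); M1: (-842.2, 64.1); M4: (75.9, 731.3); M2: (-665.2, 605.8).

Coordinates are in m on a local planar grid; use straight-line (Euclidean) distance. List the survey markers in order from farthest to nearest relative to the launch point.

Computing each straight-line distance from (-82.9, 51.5):
M2 (-665.2, 605.8): 803.9 m
M1 (-842.2, 64.1): 759.4 m
M4 (75.9, 731.3): 698.1 m
M3 (-72.2, 361.5): 310.2 m

M2, M1, M4, M3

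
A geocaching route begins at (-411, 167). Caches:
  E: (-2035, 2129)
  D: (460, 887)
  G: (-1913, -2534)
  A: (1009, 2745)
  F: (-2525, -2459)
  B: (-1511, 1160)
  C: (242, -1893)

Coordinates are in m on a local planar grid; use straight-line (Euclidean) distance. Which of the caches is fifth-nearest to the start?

A

Distances from the start ((-411, 167)):
D: 1130.1 m
B: 1481.9 m
C: 2161.0 m
E: 2546.9 m
A: 2943.2 m
G: 3090.5 m
F: 3371.2 m
The fifth-nearest is A at 2943.2 m.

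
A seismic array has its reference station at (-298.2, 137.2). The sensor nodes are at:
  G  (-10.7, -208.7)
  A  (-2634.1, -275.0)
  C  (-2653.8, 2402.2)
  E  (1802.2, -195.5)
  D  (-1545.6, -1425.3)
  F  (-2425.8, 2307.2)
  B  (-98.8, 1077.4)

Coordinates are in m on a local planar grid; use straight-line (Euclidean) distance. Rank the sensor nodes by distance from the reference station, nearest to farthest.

Distances from the reference station:
G (-10.7, -208.7): 449.8 m
B (-98.8, 1077.4): 961.1 m
D (-1545.6, -1425.3): 1999.4 m
E (1802.2, -195.5): 2126.6 m
A (-2634.1, -275.0): 2372.0 m
F (-2425.8, 2307.2): 3039.0 m
C (-2653.8, 2402.2): 3267.9 m

G, B, D, E, A, F, C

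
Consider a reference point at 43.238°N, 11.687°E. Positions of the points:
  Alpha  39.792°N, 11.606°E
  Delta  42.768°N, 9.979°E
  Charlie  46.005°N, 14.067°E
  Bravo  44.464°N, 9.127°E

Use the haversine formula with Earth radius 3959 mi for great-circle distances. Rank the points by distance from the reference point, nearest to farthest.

Delta, Bravo, Charlie, Alpha

Computing each great-circle distance from 43.238°N, 11.687°E:
Delta 42.768°N, 9.979°E: 92.2 mi
Bravo 44.464°N, 9.127°E: 153.1 mi
Charlie 46.005°N, 14.067°E: 224.2 mi
Alpha 39.792°N, 11.606°E: 238.1 mi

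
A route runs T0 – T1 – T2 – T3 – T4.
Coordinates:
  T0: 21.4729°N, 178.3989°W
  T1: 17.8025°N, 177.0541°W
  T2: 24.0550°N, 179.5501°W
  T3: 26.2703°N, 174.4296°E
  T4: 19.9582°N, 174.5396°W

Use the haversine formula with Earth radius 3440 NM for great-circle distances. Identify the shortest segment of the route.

T0–T1

Leg distances:
T0→T1: 233.1 NM
T1→T2: 400.6 NM
T2→T3: 353.1 NM
T3→T4: 716.9 NM
The shortest leg is T0–T1 at 233.1 NM.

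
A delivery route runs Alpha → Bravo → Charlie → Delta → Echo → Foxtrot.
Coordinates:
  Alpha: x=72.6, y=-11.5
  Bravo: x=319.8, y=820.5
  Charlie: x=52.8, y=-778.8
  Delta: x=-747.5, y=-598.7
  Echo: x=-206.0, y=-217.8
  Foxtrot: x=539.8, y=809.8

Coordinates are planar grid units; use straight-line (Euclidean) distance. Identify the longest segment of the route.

Leg distances:
Alpha→Bravo: 867.9
Bravo→Charlie: 1621.4
Charlie→Delta: 820.3
Delta→Echo: 662.0
Echo→Foxtrot: 1269.7
The longest leg is Bravo–Charlie at 1621.4.

Bravo–Charlie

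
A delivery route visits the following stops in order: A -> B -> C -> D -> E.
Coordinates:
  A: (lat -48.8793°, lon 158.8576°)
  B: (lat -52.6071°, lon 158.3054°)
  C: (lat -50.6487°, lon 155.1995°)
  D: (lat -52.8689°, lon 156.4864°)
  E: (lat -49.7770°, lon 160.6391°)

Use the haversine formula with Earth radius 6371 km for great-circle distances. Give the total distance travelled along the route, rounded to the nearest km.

Leg distances:
A→B: 416.3 km  (cumulative 416.3 km)
B→C: 305.5 km  (cumulative 721.9 km)
C→D: 262.3 km  (cumulative 984.1 km)
D→E: 448.7 km  (cumulative 1432.8 km)
Total route length ≈ 1433 km.

1433 km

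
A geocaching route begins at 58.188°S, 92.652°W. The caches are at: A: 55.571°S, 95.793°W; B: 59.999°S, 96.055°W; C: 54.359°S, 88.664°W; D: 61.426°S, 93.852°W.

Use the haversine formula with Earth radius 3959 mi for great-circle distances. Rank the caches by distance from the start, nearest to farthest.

B, A, D, C

Computing each great-circle distance from 58.188°S, 92.652°W:
B 59.999°S, 96.055°W: 173.9 mi
A 55.571°S, 95.793°W: 216.2 mi
D 61.426°S, 93.852°W: 227.6 mi
C 54.359°S, 88.664°W: 305.5 mi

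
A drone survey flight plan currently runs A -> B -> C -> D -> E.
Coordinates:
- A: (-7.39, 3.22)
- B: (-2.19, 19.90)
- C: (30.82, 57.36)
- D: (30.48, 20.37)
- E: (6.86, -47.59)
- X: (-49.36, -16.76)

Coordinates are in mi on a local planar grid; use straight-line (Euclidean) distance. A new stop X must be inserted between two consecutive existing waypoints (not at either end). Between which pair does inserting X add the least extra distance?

Added distance for inserting X between each consecutive pair:
A–B: 88.8 mi
B–C: 119.0 mi
C–D: 160.3 mi
D–E: 80.2 mi
Smallest added distance is 80.2 mi, inserting between D and E.

between D and E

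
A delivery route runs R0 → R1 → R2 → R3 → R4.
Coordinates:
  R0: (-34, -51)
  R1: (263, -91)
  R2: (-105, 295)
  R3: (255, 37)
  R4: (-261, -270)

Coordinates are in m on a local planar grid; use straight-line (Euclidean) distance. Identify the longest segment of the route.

Leg distances:
R0→R1: 299.7 m
R1→R2: 533.3 m
R2→R3: 442.9 m
R3→R4: 600.4 m
The longest leg is R3–R4 at 600.4 m.

R3–R4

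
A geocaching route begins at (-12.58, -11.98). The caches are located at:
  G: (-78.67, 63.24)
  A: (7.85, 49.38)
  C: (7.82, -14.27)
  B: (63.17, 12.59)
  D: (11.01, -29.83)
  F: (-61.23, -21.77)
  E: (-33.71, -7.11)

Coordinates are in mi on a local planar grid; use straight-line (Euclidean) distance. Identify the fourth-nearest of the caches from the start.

F

Distances from the start ((-12.58, -11.98)):
C: 20.5 mi
E: 21.7 mi
D: 29.6 mi
F: 49.6 mi
A: 64.7 mi
B: 79.6 mi
G: 100.1 mi
The fourth-nearest is F at 49.6 mi.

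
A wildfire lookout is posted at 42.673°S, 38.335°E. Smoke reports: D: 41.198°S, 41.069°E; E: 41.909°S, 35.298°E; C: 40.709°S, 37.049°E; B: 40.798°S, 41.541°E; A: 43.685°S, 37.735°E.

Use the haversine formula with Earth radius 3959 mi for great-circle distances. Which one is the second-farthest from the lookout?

D

Distances from the lookout (42.673°S, 38.335°E):
B: 210.0 mi
D: 173.6 mi
E: 164.0 mi
C: 151.1 mi
A: 76.2 mi
The second-farthest is D at 173.6 mi.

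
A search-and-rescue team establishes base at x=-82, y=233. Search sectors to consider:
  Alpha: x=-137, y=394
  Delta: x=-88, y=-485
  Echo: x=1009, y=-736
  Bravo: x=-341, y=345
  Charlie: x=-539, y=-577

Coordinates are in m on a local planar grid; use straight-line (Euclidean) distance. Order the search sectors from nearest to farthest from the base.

Distances from the base:
Alpha x=-137, y=394: 170.1 m
Bravo x=-341, y=345: 282.2 m
Delta x=-88, y=-485: 718.0 m
Charlie x=-539, y=-577: 930.0 m
Echo x=1009, y=-736: 1459.2 m

Alpha, Bravo, Delta, Charlie, Echo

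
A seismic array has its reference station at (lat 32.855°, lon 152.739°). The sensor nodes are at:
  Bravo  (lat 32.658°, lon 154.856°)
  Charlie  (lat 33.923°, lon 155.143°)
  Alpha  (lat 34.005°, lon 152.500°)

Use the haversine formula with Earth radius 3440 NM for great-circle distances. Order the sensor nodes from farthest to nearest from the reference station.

Computing each great-circle distance from (lat 32.855°, lon 152.739°):
Charlie (lat 33.923°, lon 155.143°): 136.5 NM
Bravo (lat 32.658°, lon 154.856°): 107.5 NM
Alpha (lat 34.005°, lon 152.500°): 70.1 NM

Charlie, Bravo, Alpha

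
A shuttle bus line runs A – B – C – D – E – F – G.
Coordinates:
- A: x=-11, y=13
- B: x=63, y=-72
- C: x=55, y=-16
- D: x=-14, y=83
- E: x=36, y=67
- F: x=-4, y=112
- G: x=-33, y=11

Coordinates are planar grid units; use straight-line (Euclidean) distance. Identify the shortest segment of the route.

Leg distances:
A→B: 112.7
B→C: 56.6
C→D: 120.7
D→E: 52.5
E→F: 60.2
F→G: 105.1
The shortest leg is D–E at 52.5.

D–E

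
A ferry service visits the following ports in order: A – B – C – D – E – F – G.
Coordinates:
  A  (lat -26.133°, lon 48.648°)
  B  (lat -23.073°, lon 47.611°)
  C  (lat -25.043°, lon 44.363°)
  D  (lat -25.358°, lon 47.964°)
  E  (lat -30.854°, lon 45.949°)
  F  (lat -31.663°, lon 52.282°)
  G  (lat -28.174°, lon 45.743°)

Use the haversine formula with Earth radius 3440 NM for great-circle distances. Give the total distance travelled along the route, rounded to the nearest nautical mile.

1677 NM

Leg distances:
A→B: 192.2 NM  (cumulative 192.2 NM)
B→C: 213.8 NM  (cumulative 406.0 NM)
C→D: 196.5 NM  (cumulative 602.5 NM)
D→E: 346.8 NM  (cumulative 949.3 NM)
E→F: 328.6 NM  (cumulative 1277.9 NM)
F→G: 399.5 NM  (cumulative 1677.4 NM)
Total route length ≈ 1677 NM.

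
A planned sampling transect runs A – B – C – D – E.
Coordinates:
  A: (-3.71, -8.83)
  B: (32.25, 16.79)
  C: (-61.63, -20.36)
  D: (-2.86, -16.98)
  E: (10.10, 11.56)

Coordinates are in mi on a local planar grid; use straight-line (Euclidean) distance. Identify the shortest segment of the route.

Leg distances:
A→B: 44.2 mi
B→C: 101.0 mi
C→D: 58.9 mi
D→E: 31.3 mi
The shortest leg is D–E at 31.3 mi.

D–E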